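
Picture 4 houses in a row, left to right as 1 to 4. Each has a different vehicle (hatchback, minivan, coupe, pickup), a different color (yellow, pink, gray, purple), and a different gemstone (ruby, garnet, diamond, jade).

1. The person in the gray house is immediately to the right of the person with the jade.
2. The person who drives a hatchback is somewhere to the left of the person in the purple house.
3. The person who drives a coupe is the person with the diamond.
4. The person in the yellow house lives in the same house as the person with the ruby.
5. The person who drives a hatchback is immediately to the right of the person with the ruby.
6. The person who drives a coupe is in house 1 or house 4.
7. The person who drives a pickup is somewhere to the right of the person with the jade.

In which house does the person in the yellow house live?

1

The person who drives a coupe is narrowed to house 1 or 4; consider each.
Placing it in house 1 leads to a contradiction, so it's in house 4.
From clue 3, the person with the diamond must be in house 4.
So house 1 gets minivan for vehicle.
The only gemstone still possible for house 3 is garnet.
The person who drives a hatchback is narrowed to house 2 or 3; consider each.
Placing it in house 3 leads to a contradiction, so it's in house 2.
The person with the ruby is in house 1 (clue 5).
The only vehicle still possible for house 3 is pickup.
That leaves jade as the gemstone for house 2.
From clue 1, the person in the gray house must be in house 3.
From clue 4, the person in the yellow house must be in house 1.
So house 2 gets pink for color.
The only color still possible for house 4 is purple.
So: house 1 = minivan/yellow/ruby, house 2 = hatchback/pink/jade, house 3 = pickup/gray/garnet, house 4 = coupe/purple/diamond.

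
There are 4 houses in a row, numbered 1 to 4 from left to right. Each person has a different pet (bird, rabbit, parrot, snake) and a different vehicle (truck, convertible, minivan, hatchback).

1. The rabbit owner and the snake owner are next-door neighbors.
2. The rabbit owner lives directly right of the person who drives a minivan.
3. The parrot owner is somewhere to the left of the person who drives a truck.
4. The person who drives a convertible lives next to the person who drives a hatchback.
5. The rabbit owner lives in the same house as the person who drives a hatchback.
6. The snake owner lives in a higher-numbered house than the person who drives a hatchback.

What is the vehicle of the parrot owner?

The rabbit owner is narrowed to house 2 or 3; consider each.
Placing it in house 3 leads to a contradiction, so it's in house 2.
The snake owner is in house 3 (clue 1).
The person who drives a minivan is in house 1 (clue 2).
Clue 5 places the person who drives a hatchback in house 2.
So house 4 gets bird for pet.
From clue 4, the person who drives a convertible must be in house 3.
So house 1 gets parrot for pet.
That leaves truck as the vehicle for house 4.
So: house 1 = parrot/minivan, house 2 = rabbit/hatchback, house 3 = snake/convertible, house 4 = bird/truck.

minivan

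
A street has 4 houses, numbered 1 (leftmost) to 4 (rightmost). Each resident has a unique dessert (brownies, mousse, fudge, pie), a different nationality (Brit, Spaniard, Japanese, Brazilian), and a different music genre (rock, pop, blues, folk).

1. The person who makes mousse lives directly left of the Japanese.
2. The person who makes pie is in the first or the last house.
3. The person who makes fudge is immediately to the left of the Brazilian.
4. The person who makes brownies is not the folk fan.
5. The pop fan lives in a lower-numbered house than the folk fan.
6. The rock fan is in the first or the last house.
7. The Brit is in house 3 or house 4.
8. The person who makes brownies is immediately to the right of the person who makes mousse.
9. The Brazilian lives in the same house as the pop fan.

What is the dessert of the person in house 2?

mousse

House 1's nationality must be Spaniard (nothing else left).
The person who makes fudge is narrowed to house 1 or 2; consider each.
Placing it in house 2 leads to a contradiction, so it's in house 1.
By clue 3, the Brazilian is in house 2.
From clue 9, the pop fan must be in house 2.
That leaves pie as the dessert for house 4.
Clue 8 places the person who makes brownies in house 3.
From clue 8, the person who makes mousse must be in house 2.
The Japanese is in house 3 (clue 1).
The folk fan is in house 4 (clue 4).
House 4 nationality: only Brit fits.
So house 3 gets blues for music genre.
So house 1 gets rock for music genre.
So: house 1 = fudge/Spaniard/rock, house 2 = mousse/Brazilian/pop, house 3 = brownies/Japanese/blues, house 4 = pie/Brit/folk.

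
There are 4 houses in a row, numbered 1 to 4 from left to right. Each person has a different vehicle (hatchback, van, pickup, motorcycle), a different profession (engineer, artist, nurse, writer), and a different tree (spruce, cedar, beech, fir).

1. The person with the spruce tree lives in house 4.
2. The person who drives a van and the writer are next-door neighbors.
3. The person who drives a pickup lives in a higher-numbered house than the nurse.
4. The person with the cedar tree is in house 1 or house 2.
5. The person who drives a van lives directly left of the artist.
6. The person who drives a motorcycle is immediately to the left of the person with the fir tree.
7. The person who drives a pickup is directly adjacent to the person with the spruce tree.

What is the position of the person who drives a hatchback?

The person with the spruce tree is in house 4 (clue 1).
From clue 7, the person who drives a pickup must be in house 3.
So house 4 gets hatchback for vehicle.
That leaves engineer as the profession for house 4.
The person who drives a motorcycle is narrowed to house 1 or 2; consider each.
Placing it in house 2 leads to a contradiction, so it's in house 1.
Clue 6: the person with the fir tree is in house 2.
The only vehicle still possible for house 2 is van.
House 3 tree: only beech fits.
The artist is in house 3 (clue 5).
House 1 profession: only writer fits.
So house 2 gets nurse for profession.
So house 1 gets cedar for tree.
So: house 1 = motorcycle/writer/cedar, house 2 = van/nurse/fir, house 3 = pickup/artist/beech, house 4 = hatchback/engineer/spruce.

4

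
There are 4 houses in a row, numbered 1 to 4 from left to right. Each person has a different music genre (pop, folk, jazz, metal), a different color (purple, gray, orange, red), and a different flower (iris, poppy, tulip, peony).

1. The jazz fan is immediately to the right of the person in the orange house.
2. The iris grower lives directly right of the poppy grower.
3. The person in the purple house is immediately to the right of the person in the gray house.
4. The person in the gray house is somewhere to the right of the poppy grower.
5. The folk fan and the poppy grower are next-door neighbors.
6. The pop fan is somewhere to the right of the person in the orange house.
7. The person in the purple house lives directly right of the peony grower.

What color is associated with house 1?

The only flower still possible for house 4 is tulip.
The only flower still possible for house 1 is poppy.
From clue 2, the iris grower must be in house 2.
The folk fan is in house 2 (clue 5).
That leaves metal as the music genre for house 1.
The only flower still possible for house 3 is peony.
Clue 7 places the person in the purple house in house 4.
House 1 color: only red fits.
By clue 3, the person in the gray house is in house 3.
That leaves orange as the color for house 2.
Clue 1 places the jazz fan in house 3.
The only music genre still possible for house 4 is pop.
So: house 1 = metal/red/poppy, house 2 = folk/orange/iris, house 3 = jazz/gray/peony, house 4 = pop/purple/tulip.

red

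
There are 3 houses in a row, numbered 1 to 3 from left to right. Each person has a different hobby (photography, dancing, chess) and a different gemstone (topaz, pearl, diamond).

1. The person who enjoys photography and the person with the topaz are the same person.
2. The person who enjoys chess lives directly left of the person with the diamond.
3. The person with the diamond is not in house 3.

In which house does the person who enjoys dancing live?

2

Clue 3 places the person with the diamond in house 2.
The person who enjoys chess is in house 1 (clue 2).
The only hobby still possible for house 2 is dancing.
So house 3 gets photography for hobby.
The person with the topaz is in house 3 (clue 1).
So house 1 gets pearl for gemstone.
So: house 1 = chess/pearl, house 2 = dancing/diamond, house 3 = photography/topaz.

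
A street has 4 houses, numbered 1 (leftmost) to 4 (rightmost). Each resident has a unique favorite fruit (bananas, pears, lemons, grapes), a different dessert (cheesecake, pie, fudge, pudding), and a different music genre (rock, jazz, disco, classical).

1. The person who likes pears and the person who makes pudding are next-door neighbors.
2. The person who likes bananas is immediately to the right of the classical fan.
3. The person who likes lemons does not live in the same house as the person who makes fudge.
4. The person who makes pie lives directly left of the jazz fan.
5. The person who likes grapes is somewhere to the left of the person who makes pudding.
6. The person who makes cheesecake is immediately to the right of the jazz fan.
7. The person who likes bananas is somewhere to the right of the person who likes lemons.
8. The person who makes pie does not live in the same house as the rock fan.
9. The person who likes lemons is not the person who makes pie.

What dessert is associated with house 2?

pudding

The person who makes cheesecake is narrowed to house 3 or 4; consider each.
Placing it in house 4 leads to a contradiction, so it's in house 3.
The jazz fan is in house 2 (clue 6).
The person who makes pie is in house 1 (clue 4).
House 4 favorite fruit: only bananas fits.
Clue 2 places the classical fan in house 3.
That leaves disco as the music genre for house 1.
House 4 music genre: only rock fits.
The person who likes lemons is narrowed to house 2 or 3; consider each.
Placing it in house 3 leads to a contradiction, so it's in house 2.
From clue 3, the person who makes fudge must be in house 4.
House 2's dessert must be pudding (nothing else left).
Clue 5 places the person who likes grapes in house 1.
The only favorite fruit still possible for house 3 is pears.
So: house 1 = grapes/pie/disco, house 2 = lemons/pudding/jazz, house 3 = pears/cheesecake/classical, house 4 = bananas/fudge/rock.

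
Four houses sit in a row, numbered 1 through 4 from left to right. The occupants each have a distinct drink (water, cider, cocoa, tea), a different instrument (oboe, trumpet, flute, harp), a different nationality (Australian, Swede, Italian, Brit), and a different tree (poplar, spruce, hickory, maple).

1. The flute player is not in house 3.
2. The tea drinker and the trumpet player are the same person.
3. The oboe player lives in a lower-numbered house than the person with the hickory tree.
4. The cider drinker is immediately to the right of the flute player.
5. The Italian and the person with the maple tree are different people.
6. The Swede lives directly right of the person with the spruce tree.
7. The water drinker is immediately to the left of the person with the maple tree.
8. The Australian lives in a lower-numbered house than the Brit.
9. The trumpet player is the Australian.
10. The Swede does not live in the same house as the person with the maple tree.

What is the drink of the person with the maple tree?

cider

House 4's instrument must be harp (nothing else left).
House 4 drink: only cocoa fits.
The cider drinker is narrowed to house 2 or 3; consider each.
Placing it in house 2 leads to a contradiction, so it's in house 3.
Clue 4: the flute player is in house 2.
From clue 2, the tea drinker must be in house 1.
The trumpet player is in house 1 (clue 2).
The Australian is in house 1 (clue 9).
House 2 drink: only water fits.
So house 3 gets oboe for instrument.
Clue 3 places the person with the hickory tree in house 4.
By clue 7, the person with the maple tree is in house 3.
Clue 6 places the Swede in house 2.
From clue 6, the person with the spruce tree must be in house 1.
House 3 nationality: only Brit fits.
House 4's nationality must be Italian (nothing else left).
So house 2 gets poplar for tree.
So: house 1 = tea/trumpet/Australian/spruce, house 2 = water/flute/Swede/poplar, house 3 = cider/oboe/Brit/maple, house 4 = cocoa/harp/Italian/hickory.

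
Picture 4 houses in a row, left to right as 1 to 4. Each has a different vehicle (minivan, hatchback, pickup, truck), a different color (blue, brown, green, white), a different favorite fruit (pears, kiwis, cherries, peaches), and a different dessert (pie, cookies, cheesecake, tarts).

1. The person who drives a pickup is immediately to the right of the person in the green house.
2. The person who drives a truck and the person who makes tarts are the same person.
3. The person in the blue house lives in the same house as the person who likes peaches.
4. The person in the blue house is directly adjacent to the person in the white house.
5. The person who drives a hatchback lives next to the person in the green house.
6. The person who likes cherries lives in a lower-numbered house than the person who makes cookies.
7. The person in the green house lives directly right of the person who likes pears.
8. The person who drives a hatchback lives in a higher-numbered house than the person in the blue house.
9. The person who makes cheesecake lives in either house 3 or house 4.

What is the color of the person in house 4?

brown

So house 4 gets kiwis for favorite fruit.
The person who drives a pickup is narrowed to house 3 or 4; consider each.
Placing it in house 3 leads to a contradiction, so it's in house 4.
The person in the green house is in house 3 (clue 1).
By clue 7, the person who likes pears is in house 2.
From clue 3, the person in the blue house must be in house 1.
The person who likes peaches is in house 1 (clue 3).
By clue 4, the person in the white house is in house 2.
The only vehicle still possible for house 2 is hatchback.
House 4 color: only brown fits.
The only favorite fruit still possible for house 3 is cherries.
The person who makes cookies is in house 4 (clue 6).
House 1 dessert: only tarts fits.
House 2 dessert: only pie fits.
The only dessert still possible for house 3 is cheesecake.
By clue 2, the person who drives a truck is in house 1.
House 3 vehicle: only minivan fits.
So: house 1 = truck/blue/peaches/tarts, house 2 = hatchback/white/pears/pie, house 3 = minivan/green/cherries/cheesecake, house 4 = pickup/brown/kiwis/cookies.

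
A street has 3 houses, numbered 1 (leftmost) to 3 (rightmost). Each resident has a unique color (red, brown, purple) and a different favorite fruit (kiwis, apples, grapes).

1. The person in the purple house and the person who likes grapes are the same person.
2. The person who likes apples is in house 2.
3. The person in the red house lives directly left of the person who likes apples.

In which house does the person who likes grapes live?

3

Clue 2: the person who likes apples is in house 2.
The person in the red house is in house 1 (clue 3).
By clue 1, the person in the purple house is in house 3.
The person who likes grapes is in house 3 (clue 1).
The only color still possible for house 2 is brown.
So house 1 gets kiwis for favorite fruit.
So: house 1 = red/kiwis, house 2 = brown/apples, house 3 = purple/grapes.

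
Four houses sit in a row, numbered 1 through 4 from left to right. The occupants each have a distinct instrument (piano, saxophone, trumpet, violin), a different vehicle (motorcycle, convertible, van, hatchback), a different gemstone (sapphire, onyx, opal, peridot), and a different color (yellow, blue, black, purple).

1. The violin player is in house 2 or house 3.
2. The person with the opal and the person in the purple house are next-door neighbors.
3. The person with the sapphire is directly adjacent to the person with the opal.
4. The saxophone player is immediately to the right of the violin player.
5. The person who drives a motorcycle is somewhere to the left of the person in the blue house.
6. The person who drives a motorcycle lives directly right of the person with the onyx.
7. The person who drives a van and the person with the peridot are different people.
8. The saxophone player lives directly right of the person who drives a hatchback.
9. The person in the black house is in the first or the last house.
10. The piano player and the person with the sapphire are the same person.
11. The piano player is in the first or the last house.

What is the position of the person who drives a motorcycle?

3

The piano player is narrowed to house 1 or 4; consider each.
Placing it in house 1 leads to a contradiction, so it's in house 4.
Clue 10: the person with the sapphire is in house 4.
House 1 instrument: only trumpet fits.
House 2's instrument must be violin (nothing else left).
That leaves saxophone as the instrument for house 3.
The person with the opal is in house 3 (clue 3).
Clue 8: the person who drives a hatchback is in house 2.
By clue 5, the person in the blue house is in house 4.
By clue 6, the person with the onyx is in house 2.
House 3's vehicle must be motorcycle (nothing else left).
House 1 gemstone: only peridot fits.
House 1's color must be black (nothing else left).
That leaves purple as the color for house 2.
House 3 color: only yellow fits.
Clue 7 places the person who drives a van in house 4.
House 1's vehicle must be convertible (nothing else left).
So: house 1 = trumpet/convertible/peridot/black, house 2 = violin/hatchback/onyx/purple, house 3 = saxophone/motorcycle/opal/yellow, house 4 = piano/van/sapphire/blue.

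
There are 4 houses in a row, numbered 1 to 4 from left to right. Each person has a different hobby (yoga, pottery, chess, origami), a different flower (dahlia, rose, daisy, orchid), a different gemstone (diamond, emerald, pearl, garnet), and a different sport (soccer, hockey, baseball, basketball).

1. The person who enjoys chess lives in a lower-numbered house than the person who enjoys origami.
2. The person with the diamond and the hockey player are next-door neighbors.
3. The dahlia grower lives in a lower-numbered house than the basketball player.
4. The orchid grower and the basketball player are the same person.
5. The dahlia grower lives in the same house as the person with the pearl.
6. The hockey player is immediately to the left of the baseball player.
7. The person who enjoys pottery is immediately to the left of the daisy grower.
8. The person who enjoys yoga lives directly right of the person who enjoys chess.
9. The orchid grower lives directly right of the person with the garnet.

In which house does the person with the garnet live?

The person who enjoys chess is narrowed to house 1 or 2 or 3; consider each.
Placing it in house 1 and house 3 leads to a contradiction, so it's in house 2.
By clue 8, the person who enjoys yoga is in house 3.
So house 1 gets pottery for hobby.
House 4 hobby: only origami fits.
By clue 7, the daisy grower is in house 2.
The dahlia grower is narrowed to house 1 or 3; consider each.
Placing it in house 3 leads to a contradiction, so it's in house 1.
Clue 5 places the person with the pearl in house 1.
The orchid grower is narrowed to house 3 or 4; consider each.
Placing it in house 3 leads to a contradiction, so it's in house 4.
The basketball player is in house 4 (clue 4).
Clue 9 places the person with the garnet in house 3.
That leaves rose as the flower for house 3.
The hockey player is in house 1 (clue 6).
Clue 6 places the baseball player in house 2.
House 3 sport: only soccer fits.
Clue 2 places the person with the diamond in house 2.
House 4 gemstone: only emerald fits.
So: house 1 = pottery/dahlia/pearl/hockey, house 2 = chess/daisy/diamond/baseball, house 3 = yoga/rose/garnet/soccer, house 4 = origami/orchid/emerald/basketball.

3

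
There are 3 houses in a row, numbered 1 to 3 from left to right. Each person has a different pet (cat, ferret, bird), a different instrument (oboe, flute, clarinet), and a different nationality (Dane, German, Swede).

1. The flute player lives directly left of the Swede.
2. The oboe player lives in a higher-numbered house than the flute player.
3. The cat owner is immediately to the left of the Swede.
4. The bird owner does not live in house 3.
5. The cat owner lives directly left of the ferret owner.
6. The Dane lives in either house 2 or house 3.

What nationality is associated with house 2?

House 3's pet must be ferret (nothing else left).
House 1 nationality: only German fits.
Clue 5: the cat owner is in house 2.
House 1 pet: only bird fits.
Clue 3: the Swede is in house 3.
House 2 nationality: only Dane fits.
Clue 1 places the flute player in house 2.
The oboe player is in house 3 (clue 2).
So house 1 gets clarinet for instrument.
So: house 1 = bird/clarinet/German, house 2 = cat/flute/Dane, house 3 = ferret/oboe/Swede.

Dane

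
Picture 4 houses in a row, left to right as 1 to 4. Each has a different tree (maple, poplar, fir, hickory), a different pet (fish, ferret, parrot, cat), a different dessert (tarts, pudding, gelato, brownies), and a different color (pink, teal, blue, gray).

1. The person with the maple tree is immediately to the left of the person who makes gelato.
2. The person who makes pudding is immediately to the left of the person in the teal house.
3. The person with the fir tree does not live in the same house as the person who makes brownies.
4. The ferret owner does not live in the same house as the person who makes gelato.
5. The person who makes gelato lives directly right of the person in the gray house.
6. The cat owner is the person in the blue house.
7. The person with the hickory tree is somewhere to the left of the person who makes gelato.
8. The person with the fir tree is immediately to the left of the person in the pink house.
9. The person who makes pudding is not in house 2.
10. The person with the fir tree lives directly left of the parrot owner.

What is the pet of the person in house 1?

The only tree still possible for house 4 is poplar.
The person who makes pudding is narrowed to house 1 or 3; consider each.
Placing it in house 1 leads to a contradiction, so it's in house 3.
The person in the teal house is in house 4 (clue 2).
The person with the fir tree is narrowed to house 1 or 2; consider each.
Placing it in house 2 leads to a contradiction, so it's in house 1.
By clue 8, the person in the pink house is in house 2.
The parrot owner is in house 2 (clue 10).
That leaves hickory as the tree for house 2.
House 3 tree: only maple fits.
The only dessert still possible for house 1 is tarts.
The person who makes gelato is in house 4 (clue 1).
From clue 5, the person in the gray house must be in house 3.
House 4 pet: only fish fits.
That leaves brownies as the dessert for house 2.
House 1 color: only blue fits.
By clue 6, the cat owner is in house 1.
The only pet still possible for house 3 is ferret.
So: house 1 = fir/cat/tarts/blue, house 2 = hickory/parrot/brownies/pink, house 3 = maple/ferret/pudding/gray, house 4 = poplar/fish/gelato/teal.

cat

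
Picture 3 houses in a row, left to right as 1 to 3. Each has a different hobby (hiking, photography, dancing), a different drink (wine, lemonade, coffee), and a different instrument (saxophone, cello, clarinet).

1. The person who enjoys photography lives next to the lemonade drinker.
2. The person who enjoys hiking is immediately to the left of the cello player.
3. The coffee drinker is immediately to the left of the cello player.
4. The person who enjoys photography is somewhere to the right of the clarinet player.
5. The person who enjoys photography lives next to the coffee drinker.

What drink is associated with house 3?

lemonade

The person who enjoys hiking is narrowed to house 1 or 2; consider each.
Placing it in house 2 leads to a contradiction, so it's in house 1.
Clue 2: the cello player is in house 2.
Clue 3: the coffee drinker is in house 1.
From clue 5, the person who enjoys photography must be in house 2.
House 3's hobby must be dancing (nothing else left).
House 1's instrument must be clarinet (nothing else left).
House 3's instrument must be saxophone (nothing else left).
The lemonade drinker is in house 3 (clue 1).
That leaves wine as the drink for house 2.
So: house 1 = hiking/coffee/clarinet, house 2 = photography/wine/cello, house 3 = dancing/lemonade/saxophone.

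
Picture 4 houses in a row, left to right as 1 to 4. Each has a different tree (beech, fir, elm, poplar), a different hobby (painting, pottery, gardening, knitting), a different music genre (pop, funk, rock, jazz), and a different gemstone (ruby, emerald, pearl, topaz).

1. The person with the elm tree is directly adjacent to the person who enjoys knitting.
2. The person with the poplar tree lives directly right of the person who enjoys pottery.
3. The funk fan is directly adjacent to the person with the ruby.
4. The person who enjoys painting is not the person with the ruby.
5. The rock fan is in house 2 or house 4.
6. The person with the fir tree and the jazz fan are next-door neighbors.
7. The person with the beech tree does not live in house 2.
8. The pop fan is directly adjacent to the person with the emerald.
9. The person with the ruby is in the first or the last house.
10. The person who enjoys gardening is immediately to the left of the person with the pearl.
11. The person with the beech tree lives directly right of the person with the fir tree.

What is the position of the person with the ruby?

House 1 tree: only elm fits.
The person who enjoys knitting is in house 2 (clue 1).
That leaves painting as the hobby for house 4.
From clue 4, the person with the ruby must be in house 1.
Clue 3 places the funk fan in house 2.
So house 4 gets rock for music genre.
By clue 6, the person with the fir tree is in house 2.
The person with the beech tree is in house 3 (clue 11).
So house 4 gets poplar for tree.
The only gemstone still possible for house 3 is topaz.
Clue 2: the person who enjoys pottery is in house 3.
The only hobby still possible for house 1 is gardening.
The person with the pearl is in house 2 (clue 10).
House 4 gemstone: only emerald fits.
The pop fan is in house 3 (clue 8).
That leaves jazz as the music genre for house 1.
So: house 1 = elm/gardening/jazz/ruby, house 2 = fir/knitting/funk/pearl, house 3 = beech/pottery/pop/topaz, house 4 = poplar/painting/rock/emerald.

1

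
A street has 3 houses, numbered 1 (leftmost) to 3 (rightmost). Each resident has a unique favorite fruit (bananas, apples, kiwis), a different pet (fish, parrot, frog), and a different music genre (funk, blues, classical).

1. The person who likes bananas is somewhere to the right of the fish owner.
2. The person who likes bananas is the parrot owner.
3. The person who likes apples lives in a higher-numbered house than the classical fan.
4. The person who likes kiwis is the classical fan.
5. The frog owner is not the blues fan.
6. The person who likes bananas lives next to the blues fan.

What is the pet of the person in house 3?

That leaves kiwis as the favorite fruit for house 1.
From clue 4, the classical fan must be in house 1.
The person who likes apples is narrowed to house 2 or 3; consider each.
Placing it in house 3 leads to a contradiction, so it's in house 2.
So house 3 gets bananas for favorite fruit.
By clue 2, the parrot owner is in house 3.
By clue 6, the blues fan is in house 2.
So house 3 gets funk for music genre.
Clue 5: the frog owner is in house 1.
The only pet still possible for house 2 is fish.
So: house 1 = kiwis/frog/classical, house 2 = apples/fish/blues, house 3 = bananas/parrot/funk.

parrot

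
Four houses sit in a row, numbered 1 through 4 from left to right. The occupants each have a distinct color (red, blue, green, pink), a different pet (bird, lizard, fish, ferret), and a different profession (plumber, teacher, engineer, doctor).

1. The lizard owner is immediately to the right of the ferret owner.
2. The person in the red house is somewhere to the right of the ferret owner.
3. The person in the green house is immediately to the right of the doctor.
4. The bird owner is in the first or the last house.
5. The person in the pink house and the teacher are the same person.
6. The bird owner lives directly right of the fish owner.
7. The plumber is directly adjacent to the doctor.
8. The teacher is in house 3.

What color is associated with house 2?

Clue 6: the bird owner is in house 4.
Clue 6 places the fish owner in house 3.
Clue 8 places the teacher in house 3.
The only pet still possible for house 1 is ferret.
That leaves lizard as the pet for house 2.
By clue 5, the person in the pink house is in house 3.
So house 1 gets blue for color.
House 4's color must be red (nothing else left).
So house 4 gets engineer for profession.
By clue 3, the doctor is in house 1.
The plumber is in house 2 (clue 7).
House 2 color: only green fits.
So: house 1 = blue/ferret/doctor, house 2 = green/lizard/plumber, house 3 = pink/fish/teacher, house 4 = red/bird/engineer.

green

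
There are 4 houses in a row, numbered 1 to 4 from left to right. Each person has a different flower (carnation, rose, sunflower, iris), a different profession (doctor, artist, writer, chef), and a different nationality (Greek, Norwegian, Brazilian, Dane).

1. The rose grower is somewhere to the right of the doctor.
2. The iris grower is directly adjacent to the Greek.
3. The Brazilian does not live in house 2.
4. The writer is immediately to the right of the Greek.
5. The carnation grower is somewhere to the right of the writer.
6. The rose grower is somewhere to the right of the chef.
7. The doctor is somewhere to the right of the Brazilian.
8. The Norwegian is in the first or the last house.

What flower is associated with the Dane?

rose

From clue 7, the Brazilian must be in house 1.
The only profession still possible for house 4 is artist.
From clue 4, the writer must be in house 3.
Clue 4: the Greek is in house 2.
From clue 5, the carnation grower must be in house 4.
House 3's flower must be rose (nothing else left).
So house 1 gets chef for profession.
So house 2 gets doctor for profession.
The only nationality still possible for house 3 is Dane.
House 4 nationality: only Norwegian fits.
Clue 2: the iris grower is in house 1.
So house 2 gets sunflower for flower.
So: house 1 = iris/chef/Brazilian, house 2 = sunflower/doctor/Greek, house 3 = rose/writer/Dane, house 4 = carnation/artist/Norwegian.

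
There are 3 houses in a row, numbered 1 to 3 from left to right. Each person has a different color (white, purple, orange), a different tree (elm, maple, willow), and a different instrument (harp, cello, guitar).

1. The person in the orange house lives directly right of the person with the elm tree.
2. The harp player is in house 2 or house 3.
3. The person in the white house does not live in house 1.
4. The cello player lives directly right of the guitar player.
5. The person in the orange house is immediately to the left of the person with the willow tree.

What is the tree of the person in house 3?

willow

From clue 5, the person in the orange house must be in house 2.
The person with the willow tree is in house 3 (clue 5).
That leaves purple as the color for house 1.
House 3 color: only white fits.
House 1's instrument must be guitar (nothing else left).
Clue 1: the person with the elm tree is in house 1.
The cello player is in house 2 (clue 4).
The only tree still possible for house 2 is maple.
The only instrument still possible for house 3 is harp.
So: house 1 = purple/elm/guitar, house 2 = orange/maple/cello, house 3 = white/willow/harp.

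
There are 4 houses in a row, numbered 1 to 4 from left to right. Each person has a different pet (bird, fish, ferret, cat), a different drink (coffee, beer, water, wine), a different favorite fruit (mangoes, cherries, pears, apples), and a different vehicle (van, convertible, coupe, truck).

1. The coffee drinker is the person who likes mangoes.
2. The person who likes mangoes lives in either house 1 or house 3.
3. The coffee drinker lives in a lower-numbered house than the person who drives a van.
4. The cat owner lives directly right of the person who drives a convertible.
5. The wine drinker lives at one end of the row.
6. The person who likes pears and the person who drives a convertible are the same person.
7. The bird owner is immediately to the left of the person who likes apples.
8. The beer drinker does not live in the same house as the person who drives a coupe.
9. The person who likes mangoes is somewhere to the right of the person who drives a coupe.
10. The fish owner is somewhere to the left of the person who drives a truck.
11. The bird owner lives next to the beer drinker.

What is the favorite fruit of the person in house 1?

From clue 9, the person who likes mangoes must be in house 3.
Clue 1: the coffee drinker is in house 3.
By clue 3, the person who drives a van is in house 4.
So house 3 gets truck for vehicle.
House 4 pet: only ferret fits.
The bird owner is narrowed to house 1 or 3; consider each.
Placing it in house 1 leads to a contradiction, so it's in house 3.
By clue 7, the person who likes apples is in house 4.
The only pet still possible for house 1 is fish.
So house 2 gets cat for pet.
From clue 4, the person who drives a convertible must be in house 1.
Clue 6: the person who likes pears is in house 1.
That leaves cherries as the favorite fruit for house 2.
House 2 vehicle: only coupe fits.
Clue 8: the beer drinker is in house 4.
So house 1 gets wine for drink.
So house 2 gets water for drink.
So: house 1 = fish/wine/pears/convertible, house 2 = cat/water/cherries/coupe, house 3 = bird/coffee/mangoes/truck, house 4 = ferret/beer/apples/van.

pears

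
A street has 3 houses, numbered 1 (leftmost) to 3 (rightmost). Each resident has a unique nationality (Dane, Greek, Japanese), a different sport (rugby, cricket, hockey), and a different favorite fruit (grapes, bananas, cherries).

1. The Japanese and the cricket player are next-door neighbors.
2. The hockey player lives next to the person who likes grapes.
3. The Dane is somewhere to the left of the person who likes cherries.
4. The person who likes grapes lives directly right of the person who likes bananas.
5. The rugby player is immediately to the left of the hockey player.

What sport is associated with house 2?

House 1's favorite fruit must be bananas (nothing else left).
By clue 4, the person who likes grapes is in house 2.
House 3 favorite fruit: only cherries fits.
Clue 2 places the hockey player in house 3.
Clue 5: the rugby player is in house 2.
The only sport still possible for house 1 is cricket.
Clue 1 places the Japanese in house 2.
That leaves Greek as the nationality for house 3.
That leaves Dane as the nationality for house 1.
So: house 1 = Dane/cricket/bananas, house 2 = Japanese/rugby/grapes, house 3 = Greek/hockey/cherries.

rugby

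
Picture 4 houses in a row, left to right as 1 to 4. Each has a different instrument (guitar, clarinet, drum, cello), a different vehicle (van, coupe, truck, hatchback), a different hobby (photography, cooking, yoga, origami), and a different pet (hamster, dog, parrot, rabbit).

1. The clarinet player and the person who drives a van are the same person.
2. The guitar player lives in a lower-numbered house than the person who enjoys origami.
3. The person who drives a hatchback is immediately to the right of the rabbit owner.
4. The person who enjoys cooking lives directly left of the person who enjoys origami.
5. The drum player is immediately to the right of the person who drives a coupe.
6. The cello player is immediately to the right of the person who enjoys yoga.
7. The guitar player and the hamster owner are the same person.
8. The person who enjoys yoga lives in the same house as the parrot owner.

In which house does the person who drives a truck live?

So house 4 gets dog for pet.
The cello player is narrowed to house 2 or 3 or 4; consider each.
Placing it in house 2 and house 4 leads to a contradiction, so it's in house 3.
Clue 6 places the person who enjoys yoga in house 2.
From clue 8, the parrot owner must be in house 2.
Clue 4: the person who enjoys cooking is in house 3.
Clue 4 places the person who enjoys origami in house 4.
From clue 7, the guitar player must be in house 1.
The hamster owner is in house 1 (clue 7).
That leaves photography as the hobby for house 1.
So house 3 gets rabbit for pet.
Clue 3: the person who drives a hatchback is in house 4.
Clue 1 places the clarinet player in house 2.
So house 4 gets drum for instrument.
House 2's vehicle must be van (nothing else left).
Clue 5 places the person who drives a coupe in house 3.
That leaves truck as the vehicle for house 1.
So: house 1 = guitar/truck/photography/hamster, house 2 = clarinet/van/yoga/parrot, house 3 = cello/coupe/cooking/rabbit, house 4 = drum/hatchback/origami/dog.

1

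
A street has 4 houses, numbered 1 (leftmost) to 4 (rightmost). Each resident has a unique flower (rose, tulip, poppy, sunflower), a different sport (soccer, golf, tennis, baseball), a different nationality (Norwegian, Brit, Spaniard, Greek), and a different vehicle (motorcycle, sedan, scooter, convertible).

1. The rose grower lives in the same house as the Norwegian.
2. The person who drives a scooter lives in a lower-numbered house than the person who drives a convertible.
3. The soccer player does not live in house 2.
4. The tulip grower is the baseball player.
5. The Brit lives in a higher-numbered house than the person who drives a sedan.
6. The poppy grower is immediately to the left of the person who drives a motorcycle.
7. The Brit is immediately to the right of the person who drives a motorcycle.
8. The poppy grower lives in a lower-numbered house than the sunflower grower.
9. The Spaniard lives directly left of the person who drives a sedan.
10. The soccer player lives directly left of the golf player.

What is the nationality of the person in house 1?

Spaniard

The only vehicle still possible for house 1 is scooter.
The only vehicle still possible for house 4 is convertible.
The poppy grower is narrowed to house 1 or 2; consider each.
Placing it in house 1 leads to a contradiction, so it's in house 2.
From clue 6, the person who drives a motorcycle must be in house 3.
Clue 7 places the Brit in house 4.
The only vehicle still possible for house 2 is sedan.
From clue 9, the Spaniard must be in house 1.
The only nationality still possible for house 2 is Greek.
House 3 nationality: only Norwegian fits.
From clue 1, the rose grower must be in house 3.
So house 1 gets tulip for flower.
So house 4 gets sunflower for flower.
From clue 4, the baseball player must be in house 1.
From clue 10, the golf player must be in house 4.
House 2 sport: only tennis fits.
House 3's sport must be soccer (nothing else left).
So: house 1 = tulip/baseball/Spaniard/scooter, house 2 = poppy/tennis/Greek/sedan, house 3 = rose/soccer/Norwegian/motorcycle, house 4 = sunflower/golf/Brit/convertible.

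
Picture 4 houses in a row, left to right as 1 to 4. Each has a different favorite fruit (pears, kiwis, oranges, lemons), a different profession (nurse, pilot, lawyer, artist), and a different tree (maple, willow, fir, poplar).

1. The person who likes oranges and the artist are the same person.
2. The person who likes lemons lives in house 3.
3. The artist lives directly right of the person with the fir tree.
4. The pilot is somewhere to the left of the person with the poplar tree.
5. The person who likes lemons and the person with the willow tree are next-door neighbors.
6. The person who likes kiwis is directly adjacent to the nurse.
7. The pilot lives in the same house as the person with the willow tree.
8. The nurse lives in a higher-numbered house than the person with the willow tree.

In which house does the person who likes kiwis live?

2

Clue 2: the person who likes lemons is in house 3.
The pilot is in house 2 (clue 7).
The person with the willow tree is in house 2 (clue 7).
So house 1 gets lawyer for profession.
The person who likes oranges is in house 4 (clue 1).
By clue 1, the artist is in house 4.
By clue 3, the person with the fir tree is in house 3.
By clue 6, the nurse is in house 3.
House 1's favorite fruit must be pears (nothing else left).
That leaves kiwis as the favorite fruit for house 2.
The only tree still possible for house 1 is maple.
That leaves poplar as the tree for house 4.
So: house 1 = pears/lawyer/maple, house 2 = kiwis/pilot/willow, house 3 = lemons/nurse/fir, house 4 = oranges/artist/poplar.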